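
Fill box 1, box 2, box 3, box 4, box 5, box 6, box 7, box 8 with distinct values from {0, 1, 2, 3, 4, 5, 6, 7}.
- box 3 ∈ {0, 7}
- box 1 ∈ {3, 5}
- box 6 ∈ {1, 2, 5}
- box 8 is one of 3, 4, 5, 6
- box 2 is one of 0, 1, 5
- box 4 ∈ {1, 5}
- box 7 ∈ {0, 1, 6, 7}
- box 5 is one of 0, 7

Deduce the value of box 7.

6

The 8 variables together cover exactly {0, 1, 2, 3, 4, 5, 6, 7} — 8 values for 8 variables — and 2 appears only in box 6's list, so box 6 = 2.
The 7 still-open variables together cover exactly {0, 1, 3, 4, 5, 6, 7} — 7 values for 7 variables — and 4 appears only in box 8's list, so box 8 = 4.
The 6 still-open variables together cover exactly {0, 1, 3, 5, 6, 7} — 6 values for 6 variables — and 3 appears only in box 1's list, so box 1 = 3.
The 5 still-open variables together cover exactly {0, 1, 5, 6, 7} — 5 values for 5 variables — and 6 appears only in box 7's list, so box 7 = 6.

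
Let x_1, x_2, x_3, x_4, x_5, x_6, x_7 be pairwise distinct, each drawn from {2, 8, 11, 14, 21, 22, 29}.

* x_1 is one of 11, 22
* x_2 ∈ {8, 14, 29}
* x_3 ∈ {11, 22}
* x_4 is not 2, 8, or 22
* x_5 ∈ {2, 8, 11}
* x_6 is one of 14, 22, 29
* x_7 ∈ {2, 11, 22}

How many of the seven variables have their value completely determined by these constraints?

The 7 variables together cover exactly {2, 8, 11, 14, 21, 22, 29} — 7 values for 7 variables — and 21 appears only in x_4's list, so x_4 = 21.
The 2 variables x_1 and x_3 are confined to {11, 22}, which locks those values in; drop them from x_5, x_6, x_7.
That leaves x_7 = 2. Eliminate 2 elsewhere: x_5.
x_5's domain is down to {8}, so x_5 = 8. Eliminate 8 elsewhere: x_2.
Determined: x_4=21, x_5=8, x_7=2. The other variables each still have more than one consistent value. That makes 3.

3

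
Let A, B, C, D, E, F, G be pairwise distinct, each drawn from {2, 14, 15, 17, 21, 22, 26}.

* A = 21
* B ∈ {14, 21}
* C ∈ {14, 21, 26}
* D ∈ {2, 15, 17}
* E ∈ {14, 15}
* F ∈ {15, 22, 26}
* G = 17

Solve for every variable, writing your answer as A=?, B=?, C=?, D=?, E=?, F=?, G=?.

A=21, B=14, C=26, D=2, E=15, F=22, G=17

A must be 21 (only option left). Strike 21 from B, C.
That leaves B = 14. Strike 14 from C, E.
C must be 26 (only option left). Eliminate 26 elsewhere: F.
That leaves E = 15. So D, F can't be 15.
F's domain is down to {22}, so F = 22.
G must be 17 (only option left). Eliminate 17 elsewhere: D.
D must be 2 (only option left).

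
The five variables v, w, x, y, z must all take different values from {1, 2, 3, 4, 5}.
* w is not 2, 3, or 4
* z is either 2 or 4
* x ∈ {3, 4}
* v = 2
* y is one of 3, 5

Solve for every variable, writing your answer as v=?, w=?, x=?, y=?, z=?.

v=2, w=1, x=3, y=5, z=4

v has just one choice, so v = 2. Strike 2 from z.
z has just one choice, so z = 4. Eliminate 4 elsewhere: x.
x's domain is down to {3}, so x = 3. So y can't be 3.
y's domain is down to {5}, so y = 5. Eliminate 5 elsewhere: w.
That leaves w = 1.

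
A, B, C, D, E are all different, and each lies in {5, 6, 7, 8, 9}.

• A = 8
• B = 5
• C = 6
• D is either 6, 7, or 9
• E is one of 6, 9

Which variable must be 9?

A's domain is down to {8}, so A = 8.
B's domain is down to {5}, so B = 5.
C must be 6 (only option left). So D, E can't be 6.
So 9 goes to E.

E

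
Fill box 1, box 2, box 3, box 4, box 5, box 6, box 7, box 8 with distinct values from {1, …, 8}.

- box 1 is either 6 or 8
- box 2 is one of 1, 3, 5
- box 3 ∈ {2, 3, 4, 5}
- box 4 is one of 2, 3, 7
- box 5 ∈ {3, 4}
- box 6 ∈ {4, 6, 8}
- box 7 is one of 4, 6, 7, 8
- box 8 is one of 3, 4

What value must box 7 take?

7

The 8 variables draw from only 8 values {1, 2, 3, 4, 5, 6, 7, 8}, so each is used; only box 2 can be 1, hence box 2 = 1.
Among the 7 still-open variables, 5 fits only box 3 (and all 7 values in {2, 3, 4, 5, 6, 7, 8} must be used), so box 3 = 5.
The 6 still-open variables draw from only 6 values {2, 3, 4, 6, 7, 8}, so each is used; only box 4 can be 2, hence box 4 = 2.
Among the 5 still-open variables, 7 fits only box 7 (and all 5 values in {3, 4, 6, 7, 8} must be used), so box 7 = 7.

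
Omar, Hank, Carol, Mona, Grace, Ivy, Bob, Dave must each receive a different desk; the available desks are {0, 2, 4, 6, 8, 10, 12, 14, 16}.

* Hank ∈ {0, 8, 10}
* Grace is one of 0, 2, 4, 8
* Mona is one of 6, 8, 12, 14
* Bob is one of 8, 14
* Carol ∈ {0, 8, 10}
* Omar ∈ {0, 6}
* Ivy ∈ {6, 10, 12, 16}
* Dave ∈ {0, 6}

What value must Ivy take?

Omar and Dave between them cover only {0, 6} — a naked pair. Remove those values from Hank, Carol, Mona, Grace, Ivy.
Hank and Carol between them cover only {8, 10} — a naked pair. Remove those values from Mona, Grace, Ivy, Bob.
Bob has just one choice, so Bob = 14. Remove 14 from Mona.
Mona has just one choice, so Mona = 12. Strike 12 from Ivy.
So Ivy = 16.

16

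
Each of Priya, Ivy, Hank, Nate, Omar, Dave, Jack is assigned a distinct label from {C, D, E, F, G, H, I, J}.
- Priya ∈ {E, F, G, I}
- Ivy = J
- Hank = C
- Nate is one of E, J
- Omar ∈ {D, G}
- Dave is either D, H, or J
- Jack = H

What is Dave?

Ivy must be J (only option left). Remove J from Nate, Dave.
Hank must be C (only option left).
Nate must be E (only option left). Remove E from Priya.
That leaves Jack = H. Strike H from Dave.
So Dave = D.

D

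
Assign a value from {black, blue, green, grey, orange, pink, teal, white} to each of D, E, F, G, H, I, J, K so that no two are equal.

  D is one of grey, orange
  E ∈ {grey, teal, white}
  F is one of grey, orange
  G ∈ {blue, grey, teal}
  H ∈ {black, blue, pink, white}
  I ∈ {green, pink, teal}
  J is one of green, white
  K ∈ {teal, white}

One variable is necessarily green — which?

The 8 variables draw from only 8 values {black, blue, green, grey, orange, pink, teal, white}, so each is used; only H can be black, hence H = black.
The 7 still-open variables draw from only 7 values {blue, green, grey, orange, pink, teal, white}, so each is used; only G can be blue, hence G = blue.
The 6 still-open variables draw from only 6 values {green, grey, orange, pink, teal, white}, so each is used; only I can be pink, hence I = pink.
Among the 5 still-open variables, green fits only J (and all 5 values in {green, grey, orange, teal, white} must be used), so J = green.

J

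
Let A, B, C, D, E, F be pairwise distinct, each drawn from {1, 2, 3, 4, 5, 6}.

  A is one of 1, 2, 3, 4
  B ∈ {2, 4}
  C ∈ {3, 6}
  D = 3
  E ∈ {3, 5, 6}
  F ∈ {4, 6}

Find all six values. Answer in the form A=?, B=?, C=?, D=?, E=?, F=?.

A=1, B=2, C=6, D=3, E=5, F=4

D has just one choice, so D = 3. Eliminate 3 elsewhere: A, C, E.
C has just one choice, so C = 6. Remove 6 from E, F.
E has just one choice, so E = 5.
F's domain is down to {4}, so F = 4. Strike 4 from A, B.
B has just one choice, so B = 2. So A can't be 2.
That leaves A = 1.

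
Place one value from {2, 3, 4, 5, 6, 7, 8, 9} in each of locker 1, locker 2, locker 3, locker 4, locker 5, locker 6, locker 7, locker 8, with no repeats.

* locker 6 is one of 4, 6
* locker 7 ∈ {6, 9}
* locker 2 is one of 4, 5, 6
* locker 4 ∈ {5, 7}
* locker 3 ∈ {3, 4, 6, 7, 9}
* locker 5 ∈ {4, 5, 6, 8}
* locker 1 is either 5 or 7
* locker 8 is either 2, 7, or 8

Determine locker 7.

The 8 variables draw from only 8 values {2, 3, 4, 5, 6, 7, 8, 9}, so each is used; only locker 8 can be 2, hence locker 8 = 2.
The 7 still-open variables draw from only 7 values {3, 4, 5, 6, 7, 8, 9}, so each is used; only locker 3 can be 3, hence locker 3 = 3.
The 6 still-open variables together cover exactly {4, 5, 6, 7, 8, 9} — 6 values for 6 variables — and 8 appears only in locker 5's list, so locker 5 = 8.
The 5 still-open variables draw from only 5 values {4, 5, 6, 7, 9}, so each is used; only locker 7 can be 9, hence locker 7 = 9.

9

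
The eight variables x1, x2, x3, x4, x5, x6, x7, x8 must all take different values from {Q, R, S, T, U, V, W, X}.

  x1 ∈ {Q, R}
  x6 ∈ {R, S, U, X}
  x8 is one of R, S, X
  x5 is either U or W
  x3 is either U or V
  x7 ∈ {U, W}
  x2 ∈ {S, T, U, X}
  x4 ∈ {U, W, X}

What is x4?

The 8 variables draw from only 8 values {Q, R, S, T, U, V, W, X}, so each is used; only x1 can be Q, hence x1 = Q.
The 7 still-open variables together cover exactly {R, S, T, U, V, W, X} — 7 values for 7 variables — and T appears only in x2's list, so x2 = T.
The 6 still-open variables draw from only 6 values {R, S, U, V, W, X}, so each is used; only x3 can be V, hence x3 = V.
The 2 variables x5 and x7 are confined to {U, W}, which locks those values in; drop them from x4, x6.
So x4 = X.

X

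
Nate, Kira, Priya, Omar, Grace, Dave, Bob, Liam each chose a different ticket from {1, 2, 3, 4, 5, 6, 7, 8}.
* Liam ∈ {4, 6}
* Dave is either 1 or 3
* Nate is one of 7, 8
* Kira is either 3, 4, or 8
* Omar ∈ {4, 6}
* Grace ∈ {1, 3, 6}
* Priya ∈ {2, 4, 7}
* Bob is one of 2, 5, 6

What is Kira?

8

The 8 variables draw from only 8 values {1, 2, 3, 4, 5, 6, 7, 8}, so each is used; only Bob can be 5, hence Bob = 5.
The 7 still-open variables draw from only 7 values {1, 2, 3, 4, 6, 7, 8}, so each is used; only Priya can be 2, hence Priya = 2.
Among the 6 still-open variables, 7 fits only Nate (and all 6 values in {1, 3, 4, 6, 7, 8} must be used), so Nate = 7.
The 5 still-open variables draw from only 5 values {1, 3, 4, 6, 8}, so each is used; only Kira can be 8, hence Kira = 8.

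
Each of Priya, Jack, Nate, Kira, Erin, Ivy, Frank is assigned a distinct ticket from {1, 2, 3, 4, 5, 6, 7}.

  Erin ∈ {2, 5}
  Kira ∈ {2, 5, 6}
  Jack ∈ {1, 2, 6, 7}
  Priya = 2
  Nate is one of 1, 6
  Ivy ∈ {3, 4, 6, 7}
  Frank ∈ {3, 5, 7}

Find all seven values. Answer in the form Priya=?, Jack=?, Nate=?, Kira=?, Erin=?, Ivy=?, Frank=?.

Priya's domain is down to {2}, so Priya = 2. Strike 2 from Jack, Kira, Erin.
That leaves Erin = 5. Eliminate 5 elsewhere: Kira, Frank.
That leaves Kira = 6. Eliminate 6 elsewhere: Jack, Nate, Ivy.
Nate must be 1 (only option left). Strike 1 from Jack.
Jack must be 7 (only option left). So Ivy, Frank can't be 7.
Frank's domain is down to {3}, so Frank = 3. So Ivy can't be 3.
Ivy must be 4 (only option left).

Priya=2, Jack=7, Nate=1, Kira=6, Erin=5, Ivy=4, Frank=3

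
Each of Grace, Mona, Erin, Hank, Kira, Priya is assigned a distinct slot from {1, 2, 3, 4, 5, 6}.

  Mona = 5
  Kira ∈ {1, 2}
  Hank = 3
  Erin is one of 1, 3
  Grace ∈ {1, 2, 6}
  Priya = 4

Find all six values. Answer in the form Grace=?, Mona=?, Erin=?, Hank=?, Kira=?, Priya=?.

Mona has just one choice, so Mona = 5.
Hank's domain is down to {3}, so Hank = 3. Remove 3 from Erin.
That leaves Priya = 4.
That leaves Erin = 1. So Grace, Kira can't be 1.
Kira has just one choice, so Kira = 2. Strike 2 from Grace.
That leaves Grace = 6.

Grace=6, Mona=5, Erin=1, Hank=3, Kira=2, Priya=4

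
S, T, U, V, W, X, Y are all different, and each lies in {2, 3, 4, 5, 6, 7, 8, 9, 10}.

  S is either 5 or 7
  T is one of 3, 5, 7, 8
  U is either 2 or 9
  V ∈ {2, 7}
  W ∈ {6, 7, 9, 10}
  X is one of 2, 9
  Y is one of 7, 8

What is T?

3

U and X between them cover only {2, 9} — a naked pair. Remove those values from V, W.
That leaves V = 7. Strike 7 from S, T, W, Y.
Y's domain is down to {8}, so Y = 8. So T can't be 8.
That leaves S = 5. Strike 5 from T.
So T = 3.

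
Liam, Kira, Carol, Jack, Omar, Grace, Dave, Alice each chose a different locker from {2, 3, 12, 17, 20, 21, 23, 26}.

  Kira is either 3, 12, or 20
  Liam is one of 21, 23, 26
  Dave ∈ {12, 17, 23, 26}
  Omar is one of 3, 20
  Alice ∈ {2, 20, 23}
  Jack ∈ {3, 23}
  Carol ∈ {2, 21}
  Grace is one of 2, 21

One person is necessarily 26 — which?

Liam

Among the 8 variables, 17 fits only Dave (and all 8 values in {2, 3, 12, 17, 20, 21, 23, 26} must be used), so Dave = 17.
The 7 still-open variables draw from only 7 values {2, 3, 12, 20, 21, 23, 26}, so each is used; only Kira can be 12, hence Kira = 12.
The 6 still-open variables draw from only 6 values {2, 3, 20, 21, 23, 26}, so each is used; only Liam can be 26, hence Liam = 26.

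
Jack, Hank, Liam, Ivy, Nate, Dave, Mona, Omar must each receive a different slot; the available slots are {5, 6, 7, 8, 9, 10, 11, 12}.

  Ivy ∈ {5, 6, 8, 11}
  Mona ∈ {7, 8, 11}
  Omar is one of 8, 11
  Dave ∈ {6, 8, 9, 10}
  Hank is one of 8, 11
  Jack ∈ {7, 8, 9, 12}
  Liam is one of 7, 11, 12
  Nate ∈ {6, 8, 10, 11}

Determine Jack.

9

The 8 variables draw from only 8 values {5, 6, 7, 8, 9, 10, 11, 12}, so each is used; only Ivy can be 5, hence Ivy = 5.
The 2 variables Hank and Omar are confined to {8, 11}, which locks those values in; drop them from Jack, Liam, Nate, Dave, Mona.
Mona has just one choice, so Mona = 7. Eliminate 7 elsewhere: Jack, Liam.
That leaves Liam = 12. Strike 12 from Jack.
So Jack = 9.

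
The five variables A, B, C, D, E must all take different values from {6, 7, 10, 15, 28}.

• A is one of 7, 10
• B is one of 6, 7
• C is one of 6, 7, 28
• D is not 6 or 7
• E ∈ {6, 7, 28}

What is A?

10

The 5 variables draw from only 5 values {6, 7, 10, 15, 28}, so each is used; only D can be 15, hence D = 15.
The 4 still-open variables draw from only 4 values {6, 7, 10, 28}, so each is used; only A can be 10, hence A = 10.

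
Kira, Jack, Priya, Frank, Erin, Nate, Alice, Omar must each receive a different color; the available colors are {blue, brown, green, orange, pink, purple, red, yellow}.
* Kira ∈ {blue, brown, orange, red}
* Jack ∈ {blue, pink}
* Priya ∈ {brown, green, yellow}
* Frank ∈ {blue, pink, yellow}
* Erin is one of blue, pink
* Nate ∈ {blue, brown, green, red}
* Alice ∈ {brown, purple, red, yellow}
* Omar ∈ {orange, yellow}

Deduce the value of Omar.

The 8 variables together cover exactly {blue, brown, green, orange, pink, purple, red, yellow} — 8 values for 8 variables — and purple appears only in Alice's list, so Alice = purple.
Jack and Erin between them cover only {blue, pink} — a naked pair. Remove those values from Kira, Frank, Nate.
Frank has just one choice, so Frank = yellow. So Priya, Omar can't be yellow.
So Omar = orange.

orange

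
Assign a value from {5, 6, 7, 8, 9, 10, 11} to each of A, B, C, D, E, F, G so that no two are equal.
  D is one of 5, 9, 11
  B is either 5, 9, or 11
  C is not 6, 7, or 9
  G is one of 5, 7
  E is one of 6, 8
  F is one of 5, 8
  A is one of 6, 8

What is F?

Among the 7 variables, 7 fits only G (and all 7 values in {5, 6, 7, 8, 9, 10, 11} must be used), so G = 7.
The 6 still-open variables together cover exactly {5, 6, 8, 9, 10, 11} — 6 values for 6 variables — and 10 appears only in C's list, so C = 10.
The 2 variables A and E are confined to {6, 8}, which locks those values in; drop them from F.
So F = 5.

5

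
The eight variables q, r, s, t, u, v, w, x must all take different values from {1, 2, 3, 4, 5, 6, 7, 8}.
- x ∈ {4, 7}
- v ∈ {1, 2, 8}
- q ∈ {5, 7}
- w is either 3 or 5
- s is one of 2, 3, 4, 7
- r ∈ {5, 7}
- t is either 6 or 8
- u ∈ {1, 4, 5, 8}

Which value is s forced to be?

2

Among the 8 variables, 6 fits only t (and all 8 values in {1, 2, 3, 4, 5, 6, 7, 8} must be used), so t = 6.
The 2 variables q and r are confined to {5, 7}, which locks those values in; drop them from s, u, w, x.
w must be 3 (only option left). So s can't be 3.
x has just one choice, so x = 4. Strike 4 from s, u.
So s = 2.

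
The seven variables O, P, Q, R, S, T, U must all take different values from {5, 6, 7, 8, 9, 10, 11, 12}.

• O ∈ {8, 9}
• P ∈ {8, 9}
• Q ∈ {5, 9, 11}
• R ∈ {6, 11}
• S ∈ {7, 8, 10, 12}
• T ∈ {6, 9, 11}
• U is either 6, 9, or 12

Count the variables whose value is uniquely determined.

O and P between them cover only {8, 9} — a naked pair. Remove those values from Q, S, T, U.
The 2 variables R and T are confined to {6, 11}, which locks those values in; drop them from Q, U.
That leaves Q = 5.
That leaves U = 12. So S can't be 12.
Determined: Q=5, U=12. The other variables each still have more than one consistent value. That makes 2.

2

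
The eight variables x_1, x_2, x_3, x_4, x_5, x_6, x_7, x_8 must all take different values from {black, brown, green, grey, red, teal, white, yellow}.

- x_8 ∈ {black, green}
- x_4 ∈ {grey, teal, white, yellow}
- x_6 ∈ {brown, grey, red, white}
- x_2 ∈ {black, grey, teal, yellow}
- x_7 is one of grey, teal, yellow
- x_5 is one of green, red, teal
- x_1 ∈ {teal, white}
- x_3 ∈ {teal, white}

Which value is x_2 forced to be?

The 8 variables together cover exactly {black, brown, green, grey, red, teal, white, yellow} — 8 values for 8 variables — and brown appears only in x_6's list, so x_6 = brown.
The 7 still-open variables draw from only 7 values {black, green, grey, red, teal, white, yellow}, so each is used; only x_5 can be red, hence x_5 = red.
The 6 still-open variables draw from only 6 values {black, green, grey, teal, white, yellow}, so each is used; only x_8 can be green, hence x_8 = green.
Among the 5 still-open variables, black fits only x_2 (and all 5 values in {black, grey, teal, white, yellow} must be used), so x_2 = black.

black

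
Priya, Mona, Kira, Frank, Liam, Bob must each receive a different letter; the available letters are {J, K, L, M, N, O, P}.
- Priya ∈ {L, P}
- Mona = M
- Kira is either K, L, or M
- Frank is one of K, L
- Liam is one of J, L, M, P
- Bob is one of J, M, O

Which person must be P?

Mona has just one choice, so Mona = M. Remove M from Kira, Liam, Bob.
The 5 still-open variables together cover exactly {J, K, L, O, P} — 5 values for 5 variables — and O appears only in Bob's list, so Bob = O.
The 4 still-open variables together cover exactly {J, K, L, P} — 4 values for 4 variables — and J appears only in Liam's list, so Liam = J.
The 3 still-open variables draw from only 3 values {K, L, P}, so each is used; only Priya can be P, hence Priya = P.

Priya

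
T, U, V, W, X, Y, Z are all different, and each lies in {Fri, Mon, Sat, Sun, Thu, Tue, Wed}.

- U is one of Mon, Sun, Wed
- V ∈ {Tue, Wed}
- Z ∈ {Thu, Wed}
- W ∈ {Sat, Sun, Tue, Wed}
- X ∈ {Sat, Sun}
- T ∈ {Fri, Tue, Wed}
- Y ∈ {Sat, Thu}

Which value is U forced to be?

The 7 variables draw from only 7 values {Fri, Mon, Sat, Sun, Thu, Tue, Wed}, so each is used; only T can be Fri, hence T = Fri.
The 6 still-open variables together cover exactly {Mon, Sat, Sun, Thu, Tue, Wed} — 6 values for 6 variables — and Mon appears only in U's list, so U = Mon.

Mon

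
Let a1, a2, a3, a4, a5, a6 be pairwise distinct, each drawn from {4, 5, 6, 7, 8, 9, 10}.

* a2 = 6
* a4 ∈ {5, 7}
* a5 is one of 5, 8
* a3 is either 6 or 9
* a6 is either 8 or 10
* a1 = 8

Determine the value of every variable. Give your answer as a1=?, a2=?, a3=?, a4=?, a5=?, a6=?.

a1 has just one choice, so a1 = 8. Remove 8 from a5, a6.
a2's domain is down to {6}, so a2 = 6. Strike 6 from a3.
a3 must be 9 (only option left).
That leaves a5 = 5. So a4 can't be 5.
That leaves a6 = 10.
That leaves a4 = 7.

a1=8, a2=6, a3=9, a4=7, a5=5, a6=10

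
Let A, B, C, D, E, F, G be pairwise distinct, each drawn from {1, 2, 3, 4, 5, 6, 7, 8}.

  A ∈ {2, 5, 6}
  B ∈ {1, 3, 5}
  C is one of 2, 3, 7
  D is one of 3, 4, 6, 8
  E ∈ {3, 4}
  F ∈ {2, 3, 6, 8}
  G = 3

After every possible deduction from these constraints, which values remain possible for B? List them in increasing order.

1, 5

G must be 3 (only option left). Strike 3 from B, C, D, E, F.
E has just one choice, so E = 4. So D can't be 4.
No further eliminations apply; B can still be any of 1, 5.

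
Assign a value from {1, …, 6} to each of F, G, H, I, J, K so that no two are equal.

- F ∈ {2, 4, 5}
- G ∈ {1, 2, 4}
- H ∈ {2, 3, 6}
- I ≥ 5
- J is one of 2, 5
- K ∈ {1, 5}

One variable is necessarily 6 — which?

I

Among the 6 variables, 3 fits only H (and all 6 values in {1, 2, 3, 4, 5, 6} must be used), so H = 3.
Among the 5 still-open variables, 6 fits only I (and all 5 values in {1, 2, 4, 5, 6} must be used), so I = 6.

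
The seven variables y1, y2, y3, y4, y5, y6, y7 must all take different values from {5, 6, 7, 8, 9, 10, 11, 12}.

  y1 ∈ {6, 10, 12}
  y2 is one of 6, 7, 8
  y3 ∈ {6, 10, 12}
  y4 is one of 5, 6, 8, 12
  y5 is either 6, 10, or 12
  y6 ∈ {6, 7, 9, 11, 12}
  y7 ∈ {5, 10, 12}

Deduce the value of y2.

The 3 variables y1, y3, y5 are confined to {6, 10, 12}, which locks those values in; drop them from y2, y4, y6, y7.
y7 has just one choice, so y7 = 5. So y4 can't be 5.
y4 has just one choice, so y4 = 8. Remove 8 from y2.
So y2 = 7.

7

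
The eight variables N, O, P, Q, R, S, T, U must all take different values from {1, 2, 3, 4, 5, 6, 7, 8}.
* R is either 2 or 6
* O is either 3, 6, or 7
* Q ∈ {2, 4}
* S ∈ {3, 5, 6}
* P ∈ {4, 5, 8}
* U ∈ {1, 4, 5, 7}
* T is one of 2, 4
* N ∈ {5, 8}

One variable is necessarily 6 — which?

The 8 variables together cover exactly {1, 2, 3, 4, 5, 6, 7, 8} — 8 values for 8 variables — and 1 appears only in U's list, so U = 1.
The 7 still-open variables together cover exactly {2, 3, 4, 5, 6, 7, 8} — 7 values for 7 variables — and 7 appears only in O's list, so O = 7.
The 6 still-open variables draw from only 6 values {2, 3, 4, 5, 6, 8}, so each is used; only S can be 3, hence S = 3.
Among the 5 still-open variables, 6 fits only R (and all 5 values in {2, 4, 5, 6, 8} must be used), so R = 6.

R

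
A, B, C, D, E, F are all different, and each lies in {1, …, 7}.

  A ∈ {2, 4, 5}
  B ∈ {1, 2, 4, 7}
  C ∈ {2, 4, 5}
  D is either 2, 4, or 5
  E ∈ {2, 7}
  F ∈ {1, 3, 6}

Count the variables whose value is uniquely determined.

2

A, C, D between them cover only {2, 4, 5} — a naked triple. Remove those values from B, E.
That leaves E = 7. Remove 7 from B.
B must be 1 (only option left). Eliminate 1 elsewhere: F.
Determined: B=1, E=7. The other variables each still have more than one consistent value. That makes 2.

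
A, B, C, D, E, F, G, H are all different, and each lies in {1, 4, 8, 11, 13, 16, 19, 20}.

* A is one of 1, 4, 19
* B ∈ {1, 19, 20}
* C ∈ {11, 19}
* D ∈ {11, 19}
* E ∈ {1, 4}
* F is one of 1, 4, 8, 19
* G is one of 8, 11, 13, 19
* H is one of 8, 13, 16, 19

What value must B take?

20

Among the 8 variables, 16 fits only H (and all 8 values in {1, 4, 8, 11, 13, 16, 19, 20} must be used), so H = 16.
Among the 7 still-open variables, 13 fits only G (and all 7 values in {1, 4, 8, 11, 13, 19, 20} must be used), so G = 13.
The 6 still-open variables draw from only 6 values {1, 4, 8, 11, 19, 20}, so each is used; only F can be 8, hence F = 8.
Among the 5 still-open variables, 20 fits only B (and all 5 values in {1, 4, 11, 19, 20} must be used), so B = 20.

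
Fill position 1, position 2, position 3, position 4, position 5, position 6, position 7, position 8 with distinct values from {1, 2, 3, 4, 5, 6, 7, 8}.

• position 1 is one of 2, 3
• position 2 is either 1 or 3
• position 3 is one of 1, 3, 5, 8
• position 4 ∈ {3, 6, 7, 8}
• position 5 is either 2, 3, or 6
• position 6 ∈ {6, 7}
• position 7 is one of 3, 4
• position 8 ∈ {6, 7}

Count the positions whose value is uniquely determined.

The 8 variables draw from only 8 values {1, 2, 3, 4, 5, 6, 7, 8}, so each is used; only position 7 can be 4, hence position 7 = 4.
Among the 7 still-open variables, 5 fits only position 3 (and all 7 values in {1, 2, 3, 5, 6, 7, 8} must be used), so position 3 = 5.
The 6 still-open variables together cover exactly {1, 2, 3, 6, 7, 8} — 6 values for 6 variables — and 1 appears only in position 2's list, so position 2 = 1.
The 5 still-open variables together cover exactly {2, 3, 6, 7, 8} — 5 values for 5 variables — and 8 appears only in position 4's list, so position 4 = 8.
position 6 and position 8 between them cover only {6, 7} — a naked pair. Remove those values from position 5.
Determined: position 2=1, position 3=5, position 4=8, position 7=4. The other positions each still have more than one consistent value. That makes 4.

4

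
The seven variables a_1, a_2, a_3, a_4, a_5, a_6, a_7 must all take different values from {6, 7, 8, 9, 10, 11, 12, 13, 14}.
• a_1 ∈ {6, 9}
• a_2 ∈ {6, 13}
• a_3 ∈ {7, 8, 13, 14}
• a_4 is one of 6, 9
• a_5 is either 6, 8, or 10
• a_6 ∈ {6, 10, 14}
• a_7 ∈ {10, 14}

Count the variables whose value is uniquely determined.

The 7 variables draw from only 7 values {6, 7, 8, 9, 10, 13, 14}, so each is used; only a_3 can be 7, hence a_3 = 7.
The 6 still-open variables together cover exactly {6, 8, 9, 10, 13, 14} — 6 values for 6 variables — and 8 appears only in a_5's list, so a_5 = 8.
The 5 still-open variables draw from only 5 values {6, 9, 10, 13, 14}, so each is used; only a_2 can be 13, hence a_2 = 13.
a_1 and a_4 between them cover only {6, 9} — a naked pair. Remove those values from a_6.
Determined: a_2=13, a_3=7, a_5=8. The other variables each still have more than one consistent value. That makes 3.

3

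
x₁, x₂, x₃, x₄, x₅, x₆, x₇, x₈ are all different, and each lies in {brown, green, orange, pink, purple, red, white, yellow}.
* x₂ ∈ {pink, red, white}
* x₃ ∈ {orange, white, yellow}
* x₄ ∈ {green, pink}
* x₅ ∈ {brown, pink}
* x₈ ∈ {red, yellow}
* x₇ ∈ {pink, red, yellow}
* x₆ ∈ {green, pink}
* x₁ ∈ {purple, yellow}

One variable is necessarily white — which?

Among the 8 variables, brown fits only x₅ (and all 8 values in {brown, green, orange, pink, purple, red, white, yellow} must be used), so x₅ = brown.
Among the 7 still-open variables, orange fits only x₃ (and all 7 values in {green, orange, pink, purple, red, white, yellow} must be used), so x₃ = orange.
The 6 still-open variables together cover exactly {green, pink, purple, red, white, yellow} — 6 values for 6 variables — and purple appears only in x₁'s list, so x₁ = purple.
Among the 5 still-open variables, white fits only x₂ (and all 5 values in {green, pink, red, white, yellow} must be used), so x₂ = white.

x₂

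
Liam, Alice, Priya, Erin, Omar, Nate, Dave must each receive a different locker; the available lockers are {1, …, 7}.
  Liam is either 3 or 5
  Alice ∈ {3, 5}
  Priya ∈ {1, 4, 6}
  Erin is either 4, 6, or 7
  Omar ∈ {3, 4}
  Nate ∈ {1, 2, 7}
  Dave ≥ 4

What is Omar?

4

Among the 7 variables, 2 fits only Nate (and all 7 values in {1, 2, 3, 4, 5, 6, 7} must be used), so Nate = 2.
Among the 6 still-open variables, 1 fits only Priya (and all 6 values in {1, 3, 4, 5, 6, 7} must be used), so Priya = 1.
Liam and Alice share exactly the 2 values {3, 5}; by pigeonhole those values go to them, so strike 3, 5 from Omar, Dave.
So Omar = 4.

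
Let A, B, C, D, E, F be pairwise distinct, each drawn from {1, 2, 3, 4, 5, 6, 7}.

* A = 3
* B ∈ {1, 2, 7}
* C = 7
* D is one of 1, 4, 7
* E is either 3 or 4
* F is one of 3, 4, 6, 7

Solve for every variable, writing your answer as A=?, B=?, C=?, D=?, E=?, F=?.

A=3, B=2, C=7, D=1, E=4, F=6

A must be 3 (only option left). Remove 3 from E, F.
C's domain is down to {7}, so C = 7. So B, D, F can't be 7.
E's domain is down to {4}, so E = 4. Eliminate 4 elsewhere: D, F.
F's domain is down to {6}, so F = 6.
D has just one choice, so D = 1. So B can't be 1.
B must be 2 (only option left).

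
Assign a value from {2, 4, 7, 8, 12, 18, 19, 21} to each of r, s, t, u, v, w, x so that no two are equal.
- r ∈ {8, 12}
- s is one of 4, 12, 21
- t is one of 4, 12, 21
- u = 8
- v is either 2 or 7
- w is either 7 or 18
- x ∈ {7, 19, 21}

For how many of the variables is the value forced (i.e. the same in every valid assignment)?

u has just one choice, so u = 8. Remove 8 from r.
r has just one choice, so r = 12. Eliminate 12 elsewhere: s, t.
s and t share exactly the 2 values {4, 21}; by pigeonhole those values go to them, so strike 4, 21 from x.
Determined: r=12, u=8. The other variables each still have more than one consistent value. That makes 2.

2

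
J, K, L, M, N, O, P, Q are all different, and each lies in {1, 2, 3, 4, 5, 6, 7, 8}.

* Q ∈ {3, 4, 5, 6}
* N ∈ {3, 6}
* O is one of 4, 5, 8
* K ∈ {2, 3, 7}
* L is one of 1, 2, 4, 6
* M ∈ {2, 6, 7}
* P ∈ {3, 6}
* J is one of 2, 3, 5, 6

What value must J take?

5

Among the 8 variables, 1 fits only L (and all 8 values in {1, 2, 3, 4, 5, 6, 7, 8} must be used), so L = 1.
The 7 still-open variables together cover exactly {2, 3, 4, 5, 6, 7, 8} — 7 values for 7 variables — and 8 appears only in O's list, so O = 8.
The 6 still-open variables draw from only 6 values {2, 3, 4, 5, 6, 7}, so each is used; only Q can be 4, hence Q = 4.
Among the 5 still-open variables, 5 fits only J (and all 5 values in {2, 3, 5, 6, 7} must be used), so J = 5.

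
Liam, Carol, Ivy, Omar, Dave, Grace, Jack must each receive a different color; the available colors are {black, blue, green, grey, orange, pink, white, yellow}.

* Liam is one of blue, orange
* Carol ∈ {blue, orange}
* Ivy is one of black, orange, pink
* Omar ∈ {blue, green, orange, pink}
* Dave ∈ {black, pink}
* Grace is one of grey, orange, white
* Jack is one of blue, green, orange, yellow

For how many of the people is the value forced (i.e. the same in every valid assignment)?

The 2 variables Liam and Carol are confined to {blue, orange}, which locks those values in; drop them from Ivy, Omar, Grace, Jack.
The 2 variables Ivy and Dave are confined to {black, pink}, which locks those values in; drop them from Omar.
Omar has just one choice, so Omar = green. Strike green from Jack.
Jack's domain is down to {yellow}, so Jack = yellow.
Determined: Omar=green, Jack=yellow. The other people each still have more than one consistent value. That makes 2.

2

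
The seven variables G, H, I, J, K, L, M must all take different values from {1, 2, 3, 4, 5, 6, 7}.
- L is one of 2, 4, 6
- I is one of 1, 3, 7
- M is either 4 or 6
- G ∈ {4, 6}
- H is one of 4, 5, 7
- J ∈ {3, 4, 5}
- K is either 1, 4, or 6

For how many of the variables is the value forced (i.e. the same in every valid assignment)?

2

The 7 variables draw from only 7 values {1, 2, 3, 4, 5, 6, 7}, so each is used; only L can be 2, hence L = 2.
G and M share exactly the 2 values {4, 6}; by pigeonhole those values go to them, so strike 4, 6 from H, J, K.
K must be 1 (only option left). Eliminate 1 elsewhere: I.
Determined: K=1, L=2. The other variables each still have more than one consistent value. That makes 2.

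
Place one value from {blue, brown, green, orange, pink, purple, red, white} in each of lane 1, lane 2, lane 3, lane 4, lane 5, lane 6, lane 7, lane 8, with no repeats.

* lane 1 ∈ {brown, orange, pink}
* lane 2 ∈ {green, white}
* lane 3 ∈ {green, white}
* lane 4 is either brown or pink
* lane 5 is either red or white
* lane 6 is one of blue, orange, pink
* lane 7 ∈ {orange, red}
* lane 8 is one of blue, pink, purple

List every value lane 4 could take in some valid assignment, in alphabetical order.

The 8 variables draw from only 8 values {blue, brown, green, orange, pink, purple, red, white}, so each is used; only lane 8 can be purple, hence lane 8 = purple.
The 7 still-open variables together cover exactly {blue, brown, green, orange, pink, red, white} — 7 values for 7 variables — and blue appears only in lane 6's list, so lane 6 = blue.
lane 2 and lane 3 between them cover only {green, white} — a naked pair. Remove those values from lane 5.
That leaves lane 5 = red. So lane 7 can't be red.
lane 7 has just one choice, so lane 7 = orange. So lane 1 can't be orange.
No further eliminations apply; lane 4 can still be any of brown, pink.

brown, pink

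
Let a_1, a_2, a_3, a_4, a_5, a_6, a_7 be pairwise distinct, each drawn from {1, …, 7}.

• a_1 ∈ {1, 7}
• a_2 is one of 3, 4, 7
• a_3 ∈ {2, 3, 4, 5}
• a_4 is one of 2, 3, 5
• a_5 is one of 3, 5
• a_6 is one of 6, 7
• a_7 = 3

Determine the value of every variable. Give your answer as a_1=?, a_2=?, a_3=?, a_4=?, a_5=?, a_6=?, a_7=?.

a_7 must be 3 (only option left). So a_2, a_3, a_4, a_5 can't be 3.
a_5's domain is down to {5}, so a_5 = 5. So a_3, a_4 can't be 5.
a_4's domain is down to {2}, so a_4 = 2. Strike 2 from a_3.
a_3 has just one choice, so a_3 = 4. Remove 4 from a_2.
That leaves a_2 = 7. Eliminate 7 elsewhere: a_1, a_6.
a_6 must be 6 (only option left).
a_1 must be 1 (only option left).

a_1=1, a_2=7, a_3=4, a_4=2, a_5=5, a_6=6, a_7=3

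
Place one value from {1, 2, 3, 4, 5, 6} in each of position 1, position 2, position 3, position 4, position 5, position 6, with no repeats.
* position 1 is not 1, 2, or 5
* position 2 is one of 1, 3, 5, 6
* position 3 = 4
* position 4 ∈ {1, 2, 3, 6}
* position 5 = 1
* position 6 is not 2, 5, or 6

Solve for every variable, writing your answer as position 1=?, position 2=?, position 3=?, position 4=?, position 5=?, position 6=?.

position 1=6, position 2=5, position 3=4, position 4=2, position 5=1, position 6=3

position 3 must be 4 (only option left). Eliminate 4 elsewhere: position 1, position 6.
position 5's domain is down to {1}, so position 5 = 1. Strike 1 from position 2, position 4, position 6.
position 6's domain is down to {3}, so position 6 = 3. Remove 3 from position 1, position 2, position 4.
That leaves position 1 = 6. Eliminate 6 elsewhere: position 2, position 4.
That leaves position 2 = 5.
position 4 must be 2 (only option left).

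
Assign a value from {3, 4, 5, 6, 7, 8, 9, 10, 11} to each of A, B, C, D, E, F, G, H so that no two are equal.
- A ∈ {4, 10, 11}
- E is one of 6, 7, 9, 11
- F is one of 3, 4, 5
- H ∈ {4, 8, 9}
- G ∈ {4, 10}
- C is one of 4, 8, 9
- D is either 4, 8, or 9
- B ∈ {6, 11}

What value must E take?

7

The 3 variables C, D, H are confined to {4, 8, 9}, which locks those values in; drop them from A, E, F, G.
That leaves G = 10. Strike 10 from A.
A must be 11 (only option left). Eliminate 11 elsewhere: B, E.
B must be 6 (only option left). Eliminate 6 elsewhere: E.
So E = 7.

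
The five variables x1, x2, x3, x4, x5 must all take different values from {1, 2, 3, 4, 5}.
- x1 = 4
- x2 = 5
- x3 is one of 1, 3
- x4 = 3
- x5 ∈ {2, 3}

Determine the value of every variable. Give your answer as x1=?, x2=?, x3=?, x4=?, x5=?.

x1=4, x2=5, x3=1, x4=3, x5=2

x1 has just one choice, so x1 = 4.
x2 must be 5 (only option left).
x4 has just one choice, so x4 = 3. Eliminate 3 elsewhere: x3, x5.
x5's domain is down to {2}, so x5 = 2.
x3 has just one choice, so x3 = 1.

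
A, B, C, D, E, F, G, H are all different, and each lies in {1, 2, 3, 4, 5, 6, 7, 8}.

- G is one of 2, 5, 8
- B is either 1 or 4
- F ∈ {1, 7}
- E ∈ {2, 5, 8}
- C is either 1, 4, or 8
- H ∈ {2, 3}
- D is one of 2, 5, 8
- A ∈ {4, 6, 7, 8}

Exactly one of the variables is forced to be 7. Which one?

The 8 variables draw from only 8 values {1, 2, 3, 4, 5, 6, 7, 8}, so each is used; only H can be 3, hence H = 3.
The 7 still-open variables together cover exactly {1, 2, 4, 5, 6, 7, 8} — 7 values for 7 variables — and 6 appears only in A's list, so A = 6.
Among the 6 still-open variables, 7 fits only F (and all 6 values in {1, 2, 4, 5, 7, 8} must be used), so F = 7.

F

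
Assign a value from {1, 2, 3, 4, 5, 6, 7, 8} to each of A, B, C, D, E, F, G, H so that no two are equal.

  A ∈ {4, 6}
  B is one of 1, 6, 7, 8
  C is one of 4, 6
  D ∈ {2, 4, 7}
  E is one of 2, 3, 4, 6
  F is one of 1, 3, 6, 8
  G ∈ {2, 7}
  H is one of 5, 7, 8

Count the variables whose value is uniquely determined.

The 8 variables together cover exactly {1, 2, 3, 4, 5, 6, 7, 8} — 8 values for 8 variables — and 5 appears only in H's list, so H = 5.
The 2 variables A and C are confined to {4, 6}, which locks those values in; drop them from B, D, E, F.
The 2 variables D and G are confined to {2, 7}, which locks those values in; drop them from B, E.
E's domain is down to {3}, so E = 3. Eliminate 3 elsewhere: F.
Determined: E=3, H=5. The other variables each still have more than one consistent value. That makes 2.

2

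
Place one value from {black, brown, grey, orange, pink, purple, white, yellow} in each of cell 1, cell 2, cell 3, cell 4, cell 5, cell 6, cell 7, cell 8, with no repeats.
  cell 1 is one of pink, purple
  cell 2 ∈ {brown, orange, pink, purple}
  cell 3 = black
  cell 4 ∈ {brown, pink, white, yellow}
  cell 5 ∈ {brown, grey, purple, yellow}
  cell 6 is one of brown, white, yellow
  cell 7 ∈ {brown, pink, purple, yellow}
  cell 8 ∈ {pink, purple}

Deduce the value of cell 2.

cell 3's domain is down to {black}, so cell 3 = black.
Among the 7 still-open variables, grey fits only cell 5 (and all 7 values in {brown, grey, orange, pink, purple, white, yellow} must be used), so cell 5 = grey.
The 6 still-open variables draw from only 6 values {brown, orange, pink, purple, white, yellow}, so each is used; only cell 2 can be orange, hence cell 2 = orange.

orange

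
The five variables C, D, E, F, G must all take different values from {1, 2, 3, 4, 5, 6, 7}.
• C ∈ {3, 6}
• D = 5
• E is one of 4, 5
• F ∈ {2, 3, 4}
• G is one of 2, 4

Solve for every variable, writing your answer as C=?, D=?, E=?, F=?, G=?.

D must be 5 (only option left). Remove 5 from E.
That leaves E = 4. So F, G can't be 4.
G has just one choice, so G = 2. So F can't be 2.
F's domain is down to {3}, so F = 3. So C can't be 3.
That leaves C = 6.

C=6, D=5, E=4, F=3, G=2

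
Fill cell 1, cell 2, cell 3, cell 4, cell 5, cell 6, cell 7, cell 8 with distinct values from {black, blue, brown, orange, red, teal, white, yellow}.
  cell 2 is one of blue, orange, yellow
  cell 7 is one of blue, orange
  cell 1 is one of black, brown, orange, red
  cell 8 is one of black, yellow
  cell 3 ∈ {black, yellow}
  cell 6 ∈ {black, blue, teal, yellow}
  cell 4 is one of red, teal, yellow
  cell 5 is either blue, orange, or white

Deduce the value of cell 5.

The 8 variables together cover exactly {black, blue, brown, orange, red, teal, white, yellow} — 8 values for 8 variables — and brown appears only in cell 1's list, so cell 1 = brown.
The 7 still-open variables draw from only 7 values {black, blue, orange, red, teal, white, yellow}, so each is used; only cell 4 can be red, hence cell 4 = red.
The 6 still-open variables draw from only 6 values {black, blue, orange, teal, white, yellow}, so each is used; only cell 6 can be teal, hence cell 6 = teal.
Among the 5 still-open variables, white fits only cell 5 (and all 5 values in {black, blue, orange, white, yellow} must be used), so cell 5 = white.

white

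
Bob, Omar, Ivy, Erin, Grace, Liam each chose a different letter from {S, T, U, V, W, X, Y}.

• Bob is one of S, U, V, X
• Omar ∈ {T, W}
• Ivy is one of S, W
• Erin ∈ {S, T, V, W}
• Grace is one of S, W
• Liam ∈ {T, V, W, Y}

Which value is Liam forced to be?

Y

Ivy and Grace between them cover only {S, W} — a naked pair. Remove those values from Bob, Omar, Erin, Liam.
Omar must be T (only option left). Strike T from Erin, Liam.
That leaves Erin = V. So Bob, Liam can't be V.
So Liam = Y.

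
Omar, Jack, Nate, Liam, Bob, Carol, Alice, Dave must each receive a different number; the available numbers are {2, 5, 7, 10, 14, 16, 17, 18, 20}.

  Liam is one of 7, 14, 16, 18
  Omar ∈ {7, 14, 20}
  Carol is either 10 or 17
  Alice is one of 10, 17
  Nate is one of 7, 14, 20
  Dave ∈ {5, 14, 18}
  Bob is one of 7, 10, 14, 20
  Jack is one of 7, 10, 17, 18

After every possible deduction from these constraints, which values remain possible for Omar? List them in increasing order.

7, 14, 20

Among the 8 variables, 5 fits only Dave (and all 8 values in {5, 7, 10, 14, 16, 17, 18, 20} must be used), so Dave = 5.
Among the 7 still-open variables, 16 fits only Liam (and all 7 values in {7, 10, 14, 16, 17, 18, 20} must be used), so Liam = 16.
The 6 still-open variables draw from only 6 values {7, 10, 14, 17, 18, 20}, so each is used; only Jack can be 18, hence Jack = 18.
Carol and Alice share exactly the 2 values {10, 17}; by pigeonhole those values go to them, so strike 10, 17 from Bob.
No further eliminations apply; Omar can still be any of 7, 14, 20.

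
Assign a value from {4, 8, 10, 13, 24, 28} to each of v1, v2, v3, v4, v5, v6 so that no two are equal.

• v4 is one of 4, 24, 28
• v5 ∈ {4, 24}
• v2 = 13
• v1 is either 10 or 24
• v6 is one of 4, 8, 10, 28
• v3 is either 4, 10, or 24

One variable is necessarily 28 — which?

v2 must be 13 (only option left).
The 5 still-open variables together cover exactly {4, 8, 10, 24, 28} — 5 values for 5 variables — and 8 appears only in v6's list, so v6 = 8.
The 4 still-open variables draw from only 4 values {4, 10, 24, 28}, so each is used; only v4 can be 28, hence v4 = 28.

v4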